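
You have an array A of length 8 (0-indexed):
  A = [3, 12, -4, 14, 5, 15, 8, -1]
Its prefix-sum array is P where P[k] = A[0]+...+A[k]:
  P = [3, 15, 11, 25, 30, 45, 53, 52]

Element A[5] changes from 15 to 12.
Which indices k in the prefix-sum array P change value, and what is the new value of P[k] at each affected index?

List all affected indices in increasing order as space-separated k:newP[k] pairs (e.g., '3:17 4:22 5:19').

Answer: 5:42 6:50 7:49

Derivation:
P[k] = A[0] + ... + A[k]
P[k] includes A[5] iff k >= 5
Affected indices: 5, 6, ..., 7; delta = -3
  P[5]: 45 + -3 = 42
  P[6]: 53 + -3 = 50
  P[7]: 52 + -3 = 49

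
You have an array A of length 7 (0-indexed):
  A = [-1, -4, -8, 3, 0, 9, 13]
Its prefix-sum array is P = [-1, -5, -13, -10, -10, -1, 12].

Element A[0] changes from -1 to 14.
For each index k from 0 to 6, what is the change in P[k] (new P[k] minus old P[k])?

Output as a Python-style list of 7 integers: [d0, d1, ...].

Element change: A[0] -1 -> 14, delta = 15
For k < 0: P[k] unchanged, delta_P[k] = 0
For k >= 0: P[k] shifts by exactly 15
Delta array: [15, 15, 15, 15, 15, 15, 15]

Answer: [15, 15, 15, 15, 15, 15, 15]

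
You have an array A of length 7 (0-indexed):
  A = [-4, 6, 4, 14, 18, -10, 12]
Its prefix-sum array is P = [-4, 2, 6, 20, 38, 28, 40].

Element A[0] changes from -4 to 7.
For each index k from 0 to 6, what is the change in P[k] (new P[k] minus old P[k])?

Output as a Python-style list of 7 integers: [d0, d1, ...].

Answer: [11, 11, 11, 11, 11, 11, 11]

Derivation:
Element change: A[0] -4 -> 7, delta = 11
For k < 0: P[k] unchanged, delta_P[k] = 0
For k >= 0: P[k] shifts by exactly 11
Delta array: [11, 11, 11, 11, 11, 11, 11]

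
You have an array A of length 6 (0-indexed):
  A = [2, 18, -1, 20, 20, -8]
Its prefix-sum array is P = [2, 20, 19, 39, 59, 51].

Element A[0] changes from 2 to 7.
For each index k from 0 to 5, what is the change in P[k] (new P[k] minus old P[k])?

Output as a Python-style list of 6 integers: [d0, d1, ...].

Answer: [5, 5, 5, 5, 5, 5]

Derivation:
Element change: A[0] 2 -> 7, delta = 5
For k < 0: P[k] unchanged, delta_P[k] = 0
For k >= 0: P[k] shifts by exactly 5
Delta array: [5, 5, 5, 5, 5, 5]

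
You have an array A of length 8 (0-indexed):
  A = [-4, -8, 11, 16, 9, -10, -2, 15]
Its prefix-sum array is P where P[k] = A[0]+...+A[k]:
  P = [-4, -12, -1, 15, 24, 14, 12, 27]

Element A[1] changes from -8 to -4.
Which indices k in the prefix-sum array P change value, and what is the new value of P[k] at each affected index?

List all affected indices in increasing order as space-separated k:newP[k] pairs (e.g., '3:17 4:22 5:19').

P[k] = A[0] + ... + A[k]
P[k] includes A[1] iff k >= 1
Affected indices: 1, 2, ..., 7; delta = 4
  P[1]: -12 + 4 = -8
  P[2]: -1 + 4 = 3
  P[3]: 15 + 4 = 19
  P[4]: 24 + 4 = 28
  P[5]: 14 + 4 = 18
  P[6]: 12 + 4 = 16
  P[7]: 27 + 4 = 31

Answer: 1:-8 2:3 3:19 4:28 5:18 6:16 7:31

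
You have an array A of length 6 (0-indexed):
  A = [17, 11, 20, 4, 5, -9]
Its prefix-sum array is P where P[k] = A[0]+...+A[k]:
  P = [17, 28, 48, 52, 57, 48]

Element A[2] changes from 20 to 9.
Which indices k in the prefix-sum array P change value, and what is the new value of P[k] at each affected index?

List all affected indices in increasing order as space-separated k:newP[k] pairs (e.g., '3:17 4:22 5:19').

Answer: 2:37 3:41 4:46 5:37

Derivation:
P[k] = A[0] + ... + A[k]
P[k] includes A[2] iff k >= 2
Affected indices: 2, 3, ..., 5; delta = -11
  P[2]: 48 + -11 = 37
  P[3]: 52 + -11 = 41
  P[4]: 57 + -11 = 46
  P[5]: 48 + -11 = 37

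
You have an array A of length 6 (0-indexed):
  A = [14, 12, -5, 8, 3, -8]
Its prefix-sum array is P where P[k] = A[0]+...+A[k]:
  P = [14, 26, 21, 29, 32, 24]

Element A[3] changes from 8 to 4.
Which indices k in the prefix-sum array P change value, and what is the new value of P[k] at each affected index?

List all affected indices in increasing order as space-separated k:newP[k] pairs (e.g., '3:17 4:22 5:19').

P[k] = A[0] + ... + A[k]
P[k] includes A[3] iff k >= 3
Affected indices: 3, 4, ..., 5; delta = -4
  P[3]: 29 + -4 = 25
  P[4]: 32 + -4 = 28
  P[5]: 24 + -4 = 20

Answer: 3:25 4:28 5:20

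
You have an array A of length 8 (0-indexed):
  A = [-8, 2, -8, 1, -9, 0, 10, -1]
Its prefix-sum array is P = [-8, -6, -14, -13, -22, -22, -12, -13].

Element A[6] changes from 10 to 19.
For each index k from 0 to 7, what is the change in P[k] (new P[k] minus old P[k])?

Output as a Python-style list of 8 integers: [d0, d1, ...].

Element change: A[6] 10 -> 19, delta = 9
For k < 6: P[k] unchanged, delta_P[k] = 0
For k >= 6: P[k] shifts by exactly 9
Delta array: [0, 0, 0, 0, 0, 0, 9, 9]

Answer: [0, 0, 0, 0, 0, 0, 9, 9]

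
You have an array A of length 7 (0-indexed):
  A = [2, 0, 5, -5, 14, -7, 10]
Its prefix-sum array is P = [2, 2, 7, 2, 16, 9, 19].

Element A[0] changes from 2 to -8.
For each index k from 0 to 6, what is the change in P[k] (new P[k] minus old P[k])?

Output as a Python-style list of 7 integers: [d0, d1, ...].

Answer: [-10, -10, -10, -10, -10, -10, -10]

Derivation:
Element change: A[0] 2 -> -8, delta = -10
For k < 0: P[k] unchanged, delta_P[k] = 0
For k >= 0: P[k] shifts by exactly -10
Delta array: [-10, -10, -10, -10, -10, -10, -10]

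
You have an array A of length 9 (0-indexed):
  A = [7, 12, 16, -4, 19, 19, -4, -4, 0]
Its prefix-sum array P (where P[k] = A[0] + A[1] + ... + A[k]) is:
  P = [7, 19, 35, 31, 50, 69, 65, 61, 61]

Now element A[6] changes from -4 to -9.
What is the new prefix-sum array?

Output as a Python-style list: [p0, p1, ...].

Change: A[6] -4 -> -9, delta = -5
P[k] for k < 6: unchanged (A[6] not included)
P[k] for k >= 6: shift by delta = -5
  P[0] = 7 + 0 = 7
  P[1] = 19 + 0 = 19
  P[2] = 35 + 0 = 35
  P[3] = 31 + 0 = 31
  P[4] = 50 + 0 = 50
  P[5] = 69 + 0 = 69
  P[6] = 65 + -5 = 60
  P[7] = 61 + -5 = 56
  P[8] = 61 + -5 = 56

Answer: [7, 19, 35, 31, 50, 69, 60, 56, 56]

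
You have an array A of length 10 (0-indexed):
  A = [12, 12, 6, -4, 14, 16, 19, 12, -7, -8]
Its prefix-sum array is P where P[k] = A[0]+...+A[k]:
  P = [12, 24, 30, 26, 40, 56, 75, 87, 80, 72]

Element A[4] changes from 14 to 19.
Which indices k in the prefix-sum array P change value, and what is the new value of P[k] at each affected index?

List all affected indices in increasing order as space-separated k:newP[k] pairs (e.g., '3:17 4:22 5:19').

Answer: 4:45 5:61 6:80 7:92 8:85 9:77

Derivation:
P[k] = A[0] + ... + A[k]
P[k] includes A[4] iff k >= 4
Affected indices: 4, 5, ..., 9; delta = 5
  P[4]: 40 + 5 = 45
  P[5]: 56 + 5 = 61
  P[6]: 75 + 5 = 80
  P[7]: 87 + 5 = 92
  P[8]: 80 + 5 = 85
  P[9]: 72 + 5 = 77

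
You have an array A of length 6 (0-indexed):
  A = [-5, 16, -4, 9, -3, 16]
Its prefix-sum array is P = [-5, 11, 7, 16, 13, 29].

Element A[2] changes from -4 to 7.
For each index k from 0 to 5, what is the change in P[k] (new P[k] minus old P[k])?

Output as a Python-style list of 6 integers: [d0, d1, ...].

Element change: A[2] -4 -> 7, delta = 11
For k < 2: P[k] unchanged, delta_P[k] = 0
For k >= 2: P[k] shifts by exactly 11
Delta array: [0, 0, 11, 11, 11, 11]

Answer: [0, 0, 11, 11, 11, 11]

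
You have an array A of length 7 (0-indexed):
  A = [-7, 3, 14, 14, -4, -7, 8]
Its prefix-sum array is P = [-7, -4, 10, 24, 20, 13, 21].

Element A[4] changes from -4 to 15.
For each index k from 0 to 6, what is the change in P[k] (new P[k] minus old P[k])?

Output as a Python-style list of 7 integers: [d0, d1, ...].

Answer: [0, 0, 0, 0, 19, 19, 19]

Derivation:
Element change: A[4] -4 -> 15, delta = 19
For k < 4: P[k] unchanged, delta_P[k] = 0
For k >= 4: P[k] shifts by exactly 19
Delta array: [0, 0, 0, 0, 19, 19, 19]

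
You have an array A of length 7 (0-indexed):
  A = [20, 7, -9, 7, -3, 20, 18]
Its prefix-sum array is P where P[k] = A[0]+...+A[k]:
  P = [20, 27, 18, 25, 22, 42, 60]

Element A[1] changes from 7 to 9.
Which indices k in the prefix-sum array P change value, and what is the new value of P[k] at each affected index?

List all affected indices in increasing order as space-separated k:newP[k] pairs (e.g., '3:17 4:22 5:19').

P[k] = A[0] + ... + A[k]
P[k] includes A[1] iff k >= 1
Affected indices: 1, 2, ..., 6; delta = 2
  P[1]: 27 + 2 = 29
  P[2]: 18 + 2 = 20
  P[3]: 25 + 2 = 27
  P[4]: 22 + 2 = 24
  P[5]: 42 + 2 = 44
  P[6]: 60 + 2 = 62

Answer: 1:29 2:20 3:27 4:24 5:44 6:62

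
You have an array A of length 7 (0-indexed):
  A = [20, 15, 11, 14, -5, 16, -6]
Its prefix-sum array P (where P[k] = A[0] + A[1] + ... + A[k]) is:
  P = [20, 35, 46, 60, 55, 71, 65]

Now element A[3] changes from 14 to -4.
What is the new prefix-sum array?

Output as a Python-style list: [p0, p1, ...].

Answer: [20, 35, 46, 42, 37, 53, 47]

Derivation:
Change: A[3] 14 -> -4, delta = -18
P[k] for k < 3: unchanged (A[3] not included)
P[k] for k >= 3: shift by delta = -18
  P[0] = 20 + 0 = 20
  P[1] = 35 + 0 = 35
  P[2] = 46 + 0 = 46
  P[3] = 60 + -18 = 42
  P[4] = 55 + -18 = 37
  P[5] = 71 + -18 = 53
  P[6] = 65 + -18 = 47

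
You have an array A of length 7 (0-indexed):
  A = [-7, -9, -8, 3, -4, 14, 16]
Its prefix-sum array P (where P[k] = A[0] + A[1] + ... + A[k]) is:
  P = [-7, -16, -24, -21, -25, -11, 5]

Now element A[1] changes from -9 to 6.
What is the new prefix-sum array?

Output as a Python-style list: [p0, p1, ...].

Answer: [-7, -1, -9, -6, -10, 4, 20]

Derivation:
Change: A[1] -9 -> 6, delta = 15
P[k] for k < 1: unchanged (A[1] not included)
P[k] for k >= 1: shift by delta = 15
  P[0] = -7 + 0 = -7
  P[1] = -16 + 15 = -1
  P[2] = -24 + 15 = -9
  P[3] = -21 + 15 = -6
  P[4] = -25 + 15 = -10
  P[5] = -11 + 15 = 4
  P[6] = 5 + 15 = 20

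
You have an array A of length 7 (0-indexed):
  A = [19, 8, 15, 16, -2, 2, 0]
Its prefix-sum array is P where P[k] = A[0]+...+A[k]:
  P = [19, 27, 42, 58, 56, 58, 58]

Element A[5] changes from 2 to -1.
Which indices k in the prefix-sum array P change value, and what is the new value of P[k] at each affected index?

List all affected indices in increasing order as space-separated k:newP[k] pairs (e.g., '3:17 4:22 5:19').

P[k] = A[0] + ... + A[k]
P[k] includes A[5] iff k >= 5
Affected indices: 5, 6, ..., 6; delta = -3
  P[5]: 58 + -3 = 55
  P[6]: 58 + -3 = 55

Answer: 5:55 6:55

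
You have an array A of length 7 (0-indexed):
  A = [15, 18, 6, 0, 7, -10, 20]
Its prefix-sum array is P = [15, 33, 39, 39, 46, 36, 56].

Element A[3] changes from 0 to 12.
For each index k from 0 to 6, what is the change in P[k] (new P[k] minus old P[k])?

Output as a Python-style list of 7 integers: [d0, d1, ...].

Element change: A[3] 0 -> 12, delta = 12
For k < 3: P[k] unchanged, delta_P[k] = 0
For k >= 3: P[k] shifts by exactly 12
Delta array: [0, 0, 0, 12, 12, 12, 12]

Answer: [0, 0, 0, 12, 12, 12, 12]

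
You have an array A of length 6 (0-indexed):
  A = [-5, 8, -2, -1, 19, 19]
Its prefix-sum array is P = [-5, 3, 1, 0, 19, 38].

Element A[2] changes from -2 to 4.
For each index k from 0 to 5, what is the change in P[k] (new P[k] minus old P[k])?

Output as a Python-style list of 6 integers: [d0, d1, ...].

Answer: [0, 0, 6, 6, 6, 6]

Derivation:
Element change: A[2] -2 -> 4, delta = 6
For k < 2: P[k] unchanged, delta_P[k] = 0
For k >= 2: P[k] shifts by exactly 6
Delta array: [0, 0, 6, 6, 6, 6]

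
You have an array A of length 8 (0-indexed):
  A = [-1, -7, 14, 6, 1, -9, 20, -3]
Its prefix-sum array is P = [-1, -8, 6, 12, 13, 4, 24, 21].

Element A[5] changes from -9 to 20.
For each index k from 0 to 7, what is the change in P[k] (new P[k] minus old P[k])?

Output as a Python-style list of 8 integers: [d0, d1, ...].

Element change: A[5] -9 -> 20, delta = 29
For k < 5: P[k] unchanged, delta_P[k] = 0
For k >= 5: P[k] shifts by exactly 29
Delta array: [0, 0, 0, 0, 0, 29, 29, 29]

Answer: [0, 0, 0, 0, 0, 29, 29, 29]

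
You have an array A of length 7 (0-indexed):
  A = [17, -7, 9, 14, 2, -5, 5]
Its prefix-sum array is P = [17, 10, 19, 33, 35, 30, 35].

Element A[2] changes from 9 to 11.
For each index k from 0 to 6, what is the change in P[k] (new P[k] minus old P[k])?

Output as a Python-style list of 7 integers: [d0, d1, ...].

Element change: A[2] 9 -> 11, delta = 2
For k < 2: P[k] unchanged, delta_P[k] = 0
For k >= 2: P[k] shifts by exactly 2
Delta array: [0, 0, 2, 2, 2, 2, 2]

Answer: [0, 0, 2, 2, 2, 2, 2]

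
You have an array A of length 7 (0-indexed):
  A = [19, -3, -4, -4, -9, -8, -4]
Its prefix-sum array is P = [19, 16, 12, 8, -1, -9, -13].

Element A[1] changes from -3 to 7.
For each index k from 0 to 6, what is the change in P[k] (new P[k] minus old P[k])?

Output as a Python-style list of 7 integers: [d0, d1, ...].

Element change: A[1] -3 -> 7, delta = 10
For k < 1: P[k] unchanged, delta_P[k] = 0
For k >= 1: P[k] shifts by exactly 10
Delta array: [0, 10, 10, 10, 10, 10, 10]

Answer: [0, 10, 10, 10, 10, 10, 10]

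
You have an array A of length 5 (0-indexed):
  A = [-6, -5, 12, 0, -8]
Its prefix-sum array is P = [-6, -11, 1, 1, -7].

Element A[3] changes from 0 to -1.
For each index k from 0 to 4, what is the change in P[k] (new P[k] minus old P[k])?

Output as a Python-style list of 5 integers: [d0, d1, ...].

Element change: A[3] 0 -> -1, delta = -1
For k < 3: P[k] unchanged, delta_P[k] = 0
For k >= 3: P[k] shifts by exactly -1
Delta array: [0, 0, 0, -1, -1]

Answer: [0, 0, 0, -1, -1]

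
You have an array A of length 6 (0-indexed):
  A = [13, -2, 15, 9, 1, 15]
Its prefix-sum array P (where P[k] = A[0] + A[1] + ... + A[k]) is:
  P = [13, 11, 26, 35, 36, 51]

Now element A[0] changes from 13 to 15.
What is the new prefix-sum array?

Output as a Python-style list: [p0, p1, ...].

Answer: [15, 13, 28, 37, 38, 53]

Derivation:
Change: A[0] 13 -> 15, delta = 2
P[k] for k < 0: unchanged (A[0] not included)
P[k] for k >= 0: shift by delta = 2
  P[0] = 13 + 2 = 15
  P[1] = 11 + 2 = 13
  P[2] = 26 + 2 = 28
  P[3] = 35 + 2 = 37
  P[4] = 36 + 2 = 38
  P[5] = 51 + 2 = 53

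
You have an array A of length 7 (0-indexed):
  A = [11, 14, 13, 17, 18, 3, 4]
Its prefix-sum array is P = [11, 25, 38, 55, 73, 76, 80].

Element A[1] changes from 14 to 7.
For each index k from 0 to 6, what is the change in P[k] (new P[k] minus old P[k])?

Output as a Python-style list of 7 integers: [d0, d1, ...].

Element change: A[1] 14 -> 7, delta = -7
For k < 1: P[k] unchanged, delta_P[k] = 0
For k >= 1: P[k] shifts by exactly -7
Delta array: [0, -7, -7, -7, -7, -7, -7]

Answer: [0, -7, -7, -7, -7, -7, -7]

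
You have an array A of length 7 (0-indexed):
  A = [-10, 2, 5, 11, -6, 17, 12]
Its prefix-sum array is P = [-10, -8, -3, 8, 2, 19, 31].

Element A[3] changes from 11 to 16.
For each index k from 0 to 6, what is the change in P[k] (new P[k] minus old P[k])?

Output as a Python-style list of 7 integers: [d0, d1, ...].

Element change: A[3] 11 -> 16, delta = 5
For k < 3: P[k] unchanged, delta_P[k] = 0
For k >= 3: P[k] shifts by exactly 5
Delta array: [0, 0, 0, 5, 5, 5, 5]

Answer: [0, 0, 0, 5, 5, 5, 5]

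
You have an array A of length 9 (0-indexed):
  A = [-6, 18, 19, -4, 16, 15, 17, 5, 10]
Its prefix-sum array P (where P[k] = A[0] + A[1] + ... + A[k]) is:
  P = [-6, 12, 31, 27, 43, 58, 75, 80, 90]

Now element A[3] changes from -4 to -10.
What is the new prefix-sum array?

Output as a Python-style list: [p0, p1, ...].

Change: A[3] -4 -> -10, delta = -6
P[k] for k < 3: unchanged (A[3] not included)
P[k] for k >= 3: shift by delta = -6
  P[0] = -6 + 0 = -6
  P[1] = 12 + 0 = 12
  P[2] = 31 + 0 = 31
  P[3] = 27 + -6 = 21
  P[4] = 43 + -6 = 37
  P[5] = 58 + -6 = 52
  P[6] = 75 + -6 = 69
  P[7] = 80 + -6 = 74
  P[8] = 90 + -6 = 84

Answer: [-6, 12, 31, 21, 37, 52, 69, 74, 84]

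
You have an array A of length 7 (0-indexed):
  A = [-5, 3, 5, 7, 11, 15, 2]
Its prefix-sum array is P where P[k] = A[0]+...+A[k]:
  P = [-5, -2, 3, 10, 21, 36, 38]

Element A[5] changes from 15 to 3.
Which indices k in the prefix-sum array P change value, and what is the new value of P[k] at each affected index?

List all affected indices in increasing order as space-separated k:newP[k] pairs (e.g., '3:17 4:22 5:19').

P[k] = A[0] + ... + A[k]
P[k] includes A[5] iff k >= 5
Affected indices: 5, 6, ..., 6; delta = -12
  P[5]: 36 + -12 = 24
  P[6]: 38 + -12 = 26

Answer: 5:24 6:26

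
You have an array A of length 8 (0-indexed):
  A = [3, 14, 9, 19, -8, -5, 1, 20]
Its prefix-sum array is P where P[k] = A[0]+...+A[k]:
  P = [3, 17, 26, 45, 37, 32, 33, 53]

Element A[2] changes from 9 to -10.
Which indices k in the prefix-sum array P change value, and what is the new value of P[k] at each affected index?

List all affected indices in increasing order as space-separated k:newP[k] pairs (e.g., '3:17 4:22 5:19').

Answer: 2:7 3:26 4:18 5:13 6:14 7:34

Derivation:
P[k] = A[0] + ... + A[k]
P[k] includes A[2] iff k >= 2
Affected indices: 2, 3, ..., 7; delta = -19
  P[2]: 26 + -19 = 7
  P[3]: 45 + -19 = 26
  P[4]: 37 + -19 = 18
  P[5]: 32 + -19 = 13
  P[6]: 33 + -19 = 14
  P[7]: 53 + -19 = 34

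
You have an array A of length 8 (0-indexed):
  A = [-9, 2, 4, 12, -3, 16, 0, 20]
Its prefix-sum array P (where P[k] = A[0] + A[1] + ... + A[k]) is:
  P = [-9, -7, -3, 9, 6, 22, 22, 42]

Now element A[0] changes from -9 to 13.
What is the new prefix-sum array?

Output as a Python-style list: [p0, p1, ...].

Change: A[0] -9 -> 13, delta = 22
P[k] for k < 0: unchanged (A[0] not included)
P[k] for k >= 0: shift by delta = 22
  P[0] = -9 + 22 = 13
  P[1] = -7 + 22 = 15
  P[2] = -3 + 22 = 19
  P[3] = 9 + 22 = 31
  P[4] = 6 + 22 = 28
  P[5] = 22 + 22 = 44
  P[6] = 22 + 22 = 44
  P[7] = 42 + 22 = 64

Answer: [13, 15, 19, 31, 28, 44, 44, 64]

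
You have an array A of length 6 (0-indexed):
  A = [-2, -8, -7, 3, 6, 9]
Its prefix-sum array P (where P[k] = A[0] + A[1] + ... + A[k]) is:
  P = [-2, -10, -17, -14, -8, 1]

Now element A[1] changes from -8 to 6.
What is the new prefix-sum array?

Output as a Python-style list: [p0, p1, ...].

Change: A[1] -8 -> 6, delta = 14
P[k] for k < 1: unchanged (A[1] not included)
P[k] for k >= 1: shift by delta = 14
  P[0] = -2 + 0 = -2
  P[1] = -10 + 14 = 4
  P[2] = -17 + 14 = -3
  P[3] = -14 + 14 = 0
  P[4] = -8 + 14 = 6
  P[5] = 1 + 14 = 15

Answer: [-2, 4, -3, 0, 6, 15]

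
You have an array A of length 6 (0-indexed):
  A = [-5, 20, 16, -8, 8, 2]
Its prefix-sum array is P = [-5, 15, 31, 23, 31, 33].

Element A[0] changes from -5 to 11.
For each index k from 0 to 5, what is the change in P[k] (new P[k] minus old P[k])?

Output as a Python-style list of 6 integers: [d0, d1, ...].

Answer: [16, 16, 16, 16, 16, 16]

Derivation:
Element change: A[0] -5 -> 11, delta = 16
For k < 0: P[k] unchanged, delta_P[k] = 0
For k >= 0: P[k] shifts by exactly 16
Delta array: [16, 16, 16, 16, 16, 16]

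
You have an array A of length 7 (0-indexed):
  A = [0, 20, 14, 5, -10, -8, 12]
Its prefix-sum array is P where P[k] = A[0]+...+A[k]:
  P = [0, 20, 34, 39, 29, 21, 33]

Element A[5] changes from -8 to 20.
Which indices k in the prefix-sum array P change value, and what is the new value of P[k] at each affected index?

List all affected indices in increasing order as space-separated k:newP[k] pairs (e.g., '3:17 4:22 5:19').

P[k] = A[0] + ... + A[k]
P[k] includes A[5] iff k >= 5
Affected indices: 5, 6, ..., 6; delta = 28
  P[5]: 21 + 28 = 49
  P[6]: 33 + 28 = 61

Answer: 5:49 6:61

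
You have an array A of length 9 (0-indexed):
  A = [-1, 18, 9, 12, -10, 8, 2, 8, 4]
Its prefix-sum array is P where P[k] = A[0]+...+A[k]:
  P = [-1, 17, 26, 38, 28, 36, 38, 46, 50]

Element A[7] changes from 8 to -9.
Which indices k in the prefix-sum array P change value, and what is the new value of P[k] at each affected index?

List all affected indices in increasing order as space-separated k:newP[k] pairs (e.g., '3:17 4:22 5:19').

P[k] = A[0] + ... + A[k]
P[k] includes A[7] iff k >= 7
Affected indices: 7, 8, ..., 8; delta = -17
  P[7]: 46 + -17 = 29
  P[8]: 50 + -17 = 33

Answer: 7:29 8:33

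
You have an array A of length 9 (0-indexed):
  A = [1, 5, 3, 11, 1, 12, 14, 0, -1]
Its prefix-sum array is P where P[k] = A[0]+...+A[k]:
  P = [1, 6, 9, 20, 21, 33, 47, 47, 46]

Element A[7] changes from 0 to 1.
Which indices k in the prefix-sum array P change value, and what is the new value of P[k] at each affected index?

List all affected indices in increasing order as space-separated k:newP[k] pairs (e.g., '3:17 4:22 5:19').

Answer: 7:48 8:47

Derivation:
P[k] = A[0] + ... + A[k]
P[k] includes A[7] iff k >= 7
Affected indices: 7, 8, ..., 8; delta = 1
  P[7]: 47 + 1 = 48
  P[8]: 46 + 1 = 47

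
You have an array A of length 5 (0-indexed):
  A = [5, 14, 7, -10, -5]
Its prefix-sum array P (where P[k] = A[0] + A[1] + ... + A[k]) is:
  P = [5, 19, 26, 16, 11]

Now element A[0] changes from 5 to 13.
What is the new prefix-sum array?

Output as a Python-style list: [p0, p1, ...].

Change: A[0] 5 -> 13, delta = 8
P[k] for k < 0: unchanged (A[0] not included)
P[k] for k >= 0: shift by delta = 8
  P[0] = 5 + 8 = 13
  P[1] = 19 + 8 = 27
  P[2] = 26 + 8 = 34
  P[3] = 16 + 8 = 24
  P[4] = 11 + 8 = 19

Answer: [13, 27, 34, 24, 19]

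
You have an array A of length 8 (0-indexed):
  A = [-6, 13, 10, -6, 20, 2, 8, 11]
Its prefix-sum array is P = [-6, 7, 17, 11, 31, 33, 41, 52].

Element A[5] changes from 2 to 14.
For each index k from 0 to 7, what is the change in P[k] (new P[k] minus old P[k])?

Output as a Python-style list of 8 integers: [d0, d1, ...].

Element change: A[5] 2 -> 14, delta = 12
For k < 5: P[k] unchanged, delta_P[k] = 0
For k >= 5: P[k] shifts by exactly 12
Delta array: [0, 0, 0, 0, 0, 12, 12, 12]

Answer: [0, 0, 0, 0, 0, 12, 12, 12]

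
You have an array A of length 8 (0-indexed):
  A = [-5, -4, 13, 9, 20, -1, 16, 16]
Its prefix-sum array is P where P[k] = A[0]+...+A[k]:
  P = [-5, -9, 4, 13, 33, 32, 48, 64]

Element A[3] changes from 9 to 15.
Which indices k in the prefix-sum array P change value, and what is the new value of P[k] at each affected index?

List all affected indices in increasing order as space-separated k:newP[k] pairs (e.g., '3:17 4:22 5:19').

Answer: 3:19 4:39 5:38 6:54 7:70

Derivation:
P[k] = A[0] + ... + A[k]
P[k] includes A[3] iff k >= 3
Affected indices: 3, 4, ..., 7; delta = 6
  P[3]: 13 + 6 = 19
  P[4]: 33 + 6 = 39
  P[5]: 32 + 6 = 38
  P[6]: 48 + 6 = 54
  P[7]: 64 + 6 = 70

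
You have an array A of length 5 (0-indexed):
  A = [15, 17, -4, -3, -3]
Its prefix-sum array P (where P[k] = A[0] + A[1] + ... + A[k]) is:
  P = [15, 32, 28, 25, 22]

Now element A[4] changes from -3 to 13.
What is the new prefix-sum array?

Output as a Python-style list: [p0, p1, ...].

Answer: [15, 32, 28, 25, 38]

Derivation:
Change: A[4] -3 -> 13, delta = 16
P[k] for k < 4: unchanged (A[4] not included)
P[k] for k >= 4: shift by delta = 16
  P[0] = 15 + 0 = 15
  P[1] = 32 + 0 = 32
  P[2] = 28 + 0 = 28
  P[3] = 25 + 0 = 25
  P[4] = 22 + 16 = 38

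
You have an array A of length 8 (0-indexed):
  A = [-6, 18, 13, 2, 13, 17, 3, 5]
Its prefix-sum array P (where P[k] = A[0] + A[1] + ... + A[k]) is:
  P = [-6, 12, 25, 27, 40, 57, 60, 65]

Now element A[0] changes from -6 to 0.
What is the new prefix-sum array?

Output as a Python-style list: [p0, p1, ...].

Change: A[0] -6 -> 0, delta = 6
P[k] for k < 0: unchanged (A[0] not included)
P[k] for k >= 0: shift by delta = 6
  P[0] = -6 + 6 = 0
  P[1] = 12 + 6 = 18
  P[2] = 25 + 6 = 31
  P[3] = 27 + 6 = 33
  P[4] = 40 + 6 = 46
  P[5] = 57 + 6 = 63
  P[6] = 60 + 6 = 66
  P[7] = 65 + 6 = 71

Answer: [0, 18, 31, 33, 46, 63, 66, 71]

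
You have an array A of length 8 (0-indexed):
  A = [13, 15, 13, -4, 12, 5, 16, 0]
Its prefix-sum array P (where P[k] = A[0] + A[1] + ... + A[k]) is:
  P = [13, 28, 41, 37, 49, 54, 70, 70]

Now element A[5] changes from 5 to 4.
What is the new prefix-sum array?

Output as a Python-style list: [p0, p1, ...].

Change: A[5] 5 -> 4, delta = -1
P[k] for k < 5: unchanged (A[5] not included)
P[k] for k >= 5: shift by delta = -1
  P[0] = 13 + 0 = 13
  P[1] = 28 + 0 = 28
  P[2] = 41 + 0 = 41
  P[3] = 37 + 0 = 37
  P[4] = 49 + 0 = 49
  P[5] = 54 + -1 = 53
  P[6] = 70 + -1 = 69
  P[7] = 70 + -1 = 69

Answer: [13, 28, 41, 37, 49, 53, 69, 69]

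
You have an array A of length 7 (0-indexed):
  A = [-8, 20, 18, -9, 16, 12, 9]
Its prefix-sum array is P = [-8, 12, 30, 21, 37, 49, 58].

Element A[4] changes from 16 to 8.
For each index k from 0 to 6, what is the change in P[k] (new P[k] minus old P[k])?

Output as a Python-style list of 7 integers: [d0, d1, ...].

Answer: [0, 0, 0, 0, -8, -8, -8]

Derivation:
Element change: A[4] 16 -> 8, delta = -8
For k < 4: P[k] unchanged, delta_P[k] = 0
For k >= 4: P[k] shifts by exactly -8
Delta array: [0, 0, 0, 0, -8, -8, -8]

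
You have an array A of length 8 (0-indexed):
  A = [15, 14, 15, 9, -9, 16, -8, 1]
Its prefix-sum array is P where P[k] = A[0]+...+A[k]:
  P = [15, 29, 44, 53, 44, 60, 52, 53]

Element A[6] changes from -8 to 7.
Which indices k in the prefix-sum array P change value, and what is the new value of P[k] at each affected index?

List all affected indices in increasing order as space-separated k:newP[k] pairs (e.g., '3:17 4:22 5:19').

Answer: 6:67 7:68

Derivation:
P[k] = A[0] + ... + A[k]
P[k] includes A[6] iff k >= 6
Affected indices: 6, 7, ..., 7; delta = 15
  P[6]: 52 + 15 = 67
  P[7]: 53 + 15 = 68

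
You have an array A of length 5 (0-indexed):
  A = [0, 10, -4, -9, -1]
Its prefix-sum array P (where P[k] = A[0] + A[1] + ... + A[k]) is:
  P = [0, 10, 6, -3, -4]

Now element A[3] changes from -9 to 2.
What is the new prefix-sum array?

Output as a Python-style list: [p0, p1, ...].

Answer: [0, 10, 6, 8, 7]

Derivation:
Change: A[3] -9 -> 2, delta = 11
P[k] for k < 3: unchanged (A[3] not included)
P[k] for k >= 3: shift by delta = 11
  P[0] = 0 + 0 = 0
  P[1] = 10 + 0 = 10
  P[2] = 6 + 0 = 6
  P[3] = -3 + 11 = 8
  P[4] = -4 + 11 = 7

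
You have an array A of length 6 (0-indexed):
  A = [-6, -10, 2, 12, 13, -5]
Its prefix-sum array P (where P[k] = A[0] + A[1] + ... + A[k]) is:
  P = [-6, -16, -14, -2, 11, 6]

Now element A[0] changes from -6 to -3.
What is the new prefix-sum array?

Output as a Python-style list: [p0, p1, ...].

Change: A[0] -6 -> -3, delta = 3
P[k] for k < 0: unchanged (A[0] not included)
P[k] for k >= 0: shift by delta = 3
  P[0] = -6 + 3 = -3
  P[1] = -16 + 3 = -13
  P[2] = -14 + 3 = -11
  P[3] = -2 + 3 = 1
  P[4] = 11 + 3 = 14
  P[5] = 6 + 3 = 9

Answer: [-3, -13, -11, 1, 14, 9]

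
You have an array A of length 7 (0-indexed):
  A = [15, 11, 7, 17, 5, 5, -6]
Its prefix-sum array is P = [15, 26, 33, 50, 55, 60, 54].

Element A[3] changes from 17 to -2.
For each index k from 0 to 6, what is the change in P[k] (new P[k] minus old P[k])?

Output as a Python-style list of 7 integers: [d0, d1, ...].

Element change: A[3] 17 -> -2, delta = -19
For k < 3: P[k] unchanged, delta_P[k] = 0
For k >= 3: P[k] shifts by exactly -19
Delta array: [0, 0, 0, -19, -19, -19, -19]

Answer: [0, 0, 0, -19, -19, -19, -19]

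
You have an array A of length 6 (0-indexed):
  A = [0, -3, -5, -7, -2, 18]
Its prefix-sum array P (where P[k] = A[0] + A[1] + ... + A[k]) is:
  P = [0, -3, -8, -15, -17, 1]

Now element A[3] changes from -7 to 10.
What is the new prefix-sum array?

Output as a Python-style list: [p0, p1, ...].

Change: A[3] -7 -> 10, delta = 17
P[k] for k < 3: unchanged (A[3] not included)
P[k] for k >= 3: shift by delta = 17
  P[0] = 0 + 0 = 0
  P[1] = -3 + 0 = -3
  P[2] = -8 + 0 = -8
  P[3] = -15 + 17 = 2
  P[4] = -17 + 17 = 0
  P[5] = 1 + 17 = 18

Answer: [0, -3, -8, 2, 0, 18]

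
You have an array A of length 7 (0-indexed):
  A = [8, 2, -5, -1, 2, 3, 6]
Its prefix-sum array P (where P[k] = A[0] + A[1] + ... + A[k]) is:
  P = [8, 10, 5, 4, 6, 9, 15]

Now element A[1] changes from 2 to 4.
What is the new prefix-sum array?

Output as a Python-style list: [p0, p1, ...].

Answer: [8, 12, 7, 6, 8, 11, 17]

Derivation:
Change: A[1] 2 -> 4, delta = 2
P[k] for k < 1: unchanged (A[1] not included)
P[k] for k >= 1: shift by delta = 2
  P[0] = 8 + 0 = 8
  P[1] = 10 + 2 = 12
  P[2] = 5 + 2 = 7
  P[3] = 4 + 2 = 6
  P[4] = 6 + 2 = 8
  P[5] = 9 + 2 = 11
  P[6] = 15 + 2 = 17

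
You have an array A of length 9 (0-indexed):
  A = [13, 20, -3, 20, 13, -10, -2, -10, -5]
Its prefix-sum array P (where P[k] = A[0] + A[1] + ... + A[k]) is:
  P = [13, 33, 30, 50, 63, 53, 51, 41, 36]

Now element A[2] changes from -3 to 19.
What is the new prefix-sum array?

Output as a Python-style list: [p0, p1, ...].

Answer: [13, 33, 52, 72, 85, 75, 73, 63, 58]

Derivation:
Change: A[2] -3 -> 19, delta = 22
P[k] for k < 2: unchanged (A[2] not included)
P[k] for k >= 2: shift by delta = 22
  P[0] = 13 + 0 = 13
  P[1] = 33 + 0 = 33
  P[2] = 30 + 22 = 52
  P[3] = 50 + 22 = 72
  P[4] = 63 + 22 = 85
  P[5] = 53 + 22 = 75
  P[6] = 51 + 22 = 73
  P[7] = 41 + 22 = 63
  P[8] = 36 + 22 = 58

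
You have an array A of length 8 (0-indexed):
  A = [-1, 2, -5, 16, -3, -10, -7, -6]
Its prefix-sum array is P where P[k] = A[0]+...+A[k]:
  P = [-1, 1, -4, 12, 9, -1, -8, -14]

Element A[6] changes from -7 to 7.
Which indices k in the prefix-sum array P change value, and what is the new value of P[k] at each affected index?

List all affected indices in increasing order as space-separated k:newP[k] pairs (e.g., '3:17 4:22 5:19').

Answer: 6:6 7:0

Derivation:
P[k] = A[0] + ... + A[k]
P[k] includes A[6] iff k >= 6
Affected indices: 6, 7, ..., 7; delta = 14
  P[6]: -8 + 14 = 6
  P[7]: -14 + 14 = 0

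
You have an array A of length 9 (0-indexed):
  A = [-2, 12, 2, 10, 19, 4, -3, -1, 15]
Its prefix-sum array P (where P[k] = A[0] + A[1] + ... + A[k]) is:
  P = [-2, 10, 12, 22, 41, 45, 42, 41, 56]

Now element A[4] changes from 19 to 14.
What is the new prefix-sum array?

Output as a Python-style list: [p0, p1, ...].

Answer: [-2, 10, 12, 22, 36, 40, 37, 36, 51]

Derivation:
Change: A[4] 19 -> 14, delta = -5
P[k] for k < 4: unchanged (A[4] not included)
P[k] for k >= 4: shift by delta = -5
  P[0] = -2 + 0 = -2
  P[1] = 10 + 0 = 10
  P[2] = 12 + 0 = 12
  P[3] = 22 + 0 = 22
  P[4] = 41 + -5 = 36
  P[5] = 45 + -5 = 40
  P[6] = 42 + -5 = 37
  P[7] = 41 + -5 = 36
  P[8] = 56 + -5 = 51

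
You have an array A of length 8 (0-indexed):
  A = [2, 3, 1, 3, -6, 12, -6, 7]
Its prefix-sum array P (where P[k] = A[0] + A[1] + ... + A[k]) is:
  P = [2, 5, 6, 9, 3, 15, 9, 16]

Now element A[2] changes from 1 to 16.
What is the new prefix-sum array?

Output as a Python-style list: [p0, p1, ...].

Change: A[2] 1 -> 16, delta = 15
P[k] for k < 2: unchanged (A[2] not included)
P[k] for k >= 2: shift by delta = 15
  P[0] = 2 + 0 = 2
  P[1] = 5 + 0 = 5
  P[2] = 6 + 15 = 21
  P[3] = 9 + 15 = 24
  P[4] = 3 + 15 = 18
  P[5] = 15 + 15 = 30
  P[6] = 9 + 15 = 24
  P[7] = 16 + 15 = 31

Answer: [2, 5, 21, 24, 18, 30, 24, 31]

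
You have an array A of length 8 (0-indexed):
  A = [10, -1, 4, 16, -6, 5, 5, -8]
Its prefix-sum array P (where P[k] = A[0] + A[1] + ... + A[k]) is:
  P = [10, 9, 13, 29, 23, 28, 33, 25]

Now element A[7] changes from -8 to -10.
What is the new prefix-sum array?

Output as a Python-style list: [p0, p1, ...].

Answer: [10, 9, 13, 29, 23, 28, 33, 23]

Derivation:
Change: A[7] -8 -> -10, delta = -2
P[k] for k < 7: unchanged (A[7] not included)
P[k] for k >= 7: shift by delta = -2
  P[0] = 10 + 0 = 10
  P[1] = 9 + 0 = 9
  P[2] = 13 + 0 = 13
  P[3] = 29 + 0 = 29
  P[4] = 23 + 0 = 23
  P[5] = 28 + 0 = 28
  P[6] = 33 + 0 = 33
  P[7] = 25 + -2 = 23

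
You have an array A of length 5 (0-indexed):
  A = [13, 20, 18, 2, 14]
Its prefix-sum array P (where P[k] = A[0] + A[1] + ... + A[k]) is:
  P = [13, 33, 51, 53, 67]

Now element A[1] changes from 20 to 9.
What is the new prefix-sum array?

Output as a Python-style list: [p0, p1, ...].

Change: A[1] 20 -> 9, delta = -11
P[k] for k < 1: unchanged (A[1] not included)
P[k] for k >= 1: shift by delta = -11
  P[0] = 13 + 0 = 13
  P[1] = 33 + -11 = 22
  P[2] = 51 + -11 = 40
  P[3] = 53 + -11 = 42
  P[4] = 67 + -11 = 56

Answer: [13, 22, 40, 42, 56]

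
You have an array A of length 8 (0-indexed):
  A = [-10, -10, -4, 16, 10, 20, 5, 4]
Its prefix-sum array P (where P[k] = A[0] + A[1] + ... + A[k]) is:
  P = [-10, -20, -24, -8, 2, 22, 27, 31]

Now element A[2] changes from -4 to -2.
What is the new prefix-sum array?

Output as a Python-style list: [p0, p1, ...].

Change: A[2] -4 -> -2, delta = 2
P[k] for k < 2: unchanged (A[2] not included)
P[k] for k >= 2: shift by delta = 2
  P[0] = -10 + 0 = -10
  P[1] = -20 + 0 = -20
  P[2] = -24 + 2 = -22
  P[3] = -8 + 2 = -6
  P[4] = 2 + 2 = 4
  P[5] = 22 + 2 = 24
  P[6] = 27 + 2 = 29
  P[7] = 31 + 2 = 33

Answer: [-10, -20, -22, -6, 4, 24, 29, 33]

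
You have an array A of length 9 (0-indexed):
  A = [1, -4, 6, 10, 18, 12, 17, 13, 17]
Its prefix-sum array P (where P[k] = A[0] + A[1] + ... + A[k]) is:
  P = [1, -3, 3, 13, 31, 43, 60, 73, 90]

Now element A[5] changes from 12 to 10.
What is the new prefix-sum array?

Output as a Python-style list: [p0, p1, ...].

Change: A[5] 12 -> 10, delta = -2
P[k] for k < 5: unchanged (A[5] not included)
P[k] for k >= 5: shift by delta = -2
  P[0] = 1 + 0 = 1
  P[1] = -3 + 0 = -3
  P[2] = 3 + 0 = 3
  P[3] = 13 + 0 = 13
  P[4] = 31 + 0 = 31
  P[5] = 43 + -2 = 41
  P[6] = 60 + -2 = 58
  P[7] = 73 + -2 = 71
  P[8] = 90 + -2 = 88

Answer: [1, -3, 3, 13, 31, 41, 58, 71, 88]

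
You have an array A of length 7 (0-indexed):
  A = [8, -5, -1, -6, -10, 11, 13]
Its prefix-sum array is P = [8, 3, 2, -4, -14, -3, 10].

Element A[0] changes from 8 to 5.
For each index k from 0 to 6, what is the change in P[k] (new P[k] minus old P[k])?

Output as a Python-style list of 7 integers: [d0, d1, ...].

Element change: A[0] 8 -> 5, delta = -3
For k < 0: P[k] unchanged, delta_P[k] = 0
For k >= 0: P[k] shifts by exactly -3
Delta array: [-3, -3, -3, -3, -3, -3, -3]

Answer: [-3, -3, -3, -3, -3, -3, -3]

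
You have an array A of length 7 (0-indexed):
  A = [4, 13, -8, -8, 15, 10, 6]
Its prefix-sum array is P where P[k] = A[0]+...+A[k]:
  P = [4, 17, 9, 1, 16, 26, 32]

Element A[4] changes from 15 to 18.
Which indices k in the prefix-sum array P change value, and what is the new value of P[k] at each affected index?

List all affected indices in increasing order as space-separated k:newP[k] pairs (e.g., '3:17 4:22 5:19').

Answer: 4:19 5:29 6:35

Derivation:
P[k] = A[0] + ... + A[k]
P[k] includes A[4] iff k >= 4
Affected indices: 4, 5, ..., 6; delta = 3
  P[4]: 16 + 3 = 19
  P[5]: 26 + 3 = 29
  P[6]: 32 + 3 = 35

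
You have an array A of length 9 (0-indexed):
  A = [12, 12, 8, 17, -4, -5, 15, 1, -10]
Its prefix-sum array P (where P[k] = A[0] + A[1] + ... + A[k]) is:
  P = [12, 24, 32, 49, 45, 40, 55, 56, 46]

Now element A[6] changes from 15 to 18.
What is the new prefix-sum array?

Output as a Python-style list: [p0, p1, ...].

Answer: [12, 24, 32, 49, 45, 40, 58, 59, 49]

Derivation:
Change: A[6] 15 -> 18, delta = 3
P[k] for k < 6: unchanged (A[6] not included)
P[k] for k >= 6: shift by delta = 3
  P[0] = 12 + 0 = 12
  P[1] = 24 + 0 = 24
  P[2] = 32 + 0 = 32
  P[3] = 49 + 0 = 49
  P[4] = 45 + 0 = 45
  P[5] = 40 + 0 = 40
  P[6] = 55 + 3 = 58
  P[7] = 56 + 3 = 59
  P[8] = 46 + 3 = 49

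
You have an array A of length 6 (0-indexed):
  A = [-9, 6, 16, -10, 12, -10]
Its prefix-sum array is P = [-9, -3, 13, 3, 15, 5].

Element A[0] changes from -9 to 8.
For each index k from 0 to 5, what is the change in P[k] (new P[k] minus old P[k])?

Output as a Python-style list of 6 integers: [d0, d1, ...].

Element change: A[0] -9 -> 8, delta = 17
For k < 0: P[k] unchanged, delta_P[k] = 0
For k >= 0: P[k] shifts by exactly 17
Delta array: [17, 17, 17, 17, 17, 17]

Answer: [17, 17, 17, 17, 17, 17]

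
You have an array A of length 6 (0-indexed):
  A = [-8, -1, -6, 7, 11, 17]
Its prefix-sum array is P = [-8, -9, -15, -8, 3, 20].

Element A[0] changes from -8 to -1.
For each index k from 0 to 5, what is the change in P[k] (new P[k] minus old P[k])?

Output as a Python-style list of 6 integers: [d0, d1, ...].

Element change: A[0] -8 -> -1, delta = 7
For k < 0: P[k] unchanged, delta_P[k] = 0
For k >= 0: P[k] shifts by exactly 7
Delta array: [7, 7, 7, 7, 7, 7]

Answer: [7, 7, 7, 7, 7, 7]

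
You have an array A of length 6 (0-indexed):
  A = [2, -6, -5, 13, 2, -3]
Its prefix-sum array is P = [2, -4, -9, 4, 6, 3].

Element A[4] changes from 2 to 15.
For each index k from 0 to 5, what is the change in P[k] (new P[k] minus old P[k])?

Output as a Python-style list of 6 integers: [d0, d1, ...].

Answer: [0, 0, 0, 0, 13, 13]

Derivation:
Element change: A[4] 2 -> 15, delta = 13
For k < 4: P[k] unchanged, delta_P[k] = 0
For k >= 4: P[k] shifts by exactly 13
Delta array: [0, 0, 0, 0, 13, 13]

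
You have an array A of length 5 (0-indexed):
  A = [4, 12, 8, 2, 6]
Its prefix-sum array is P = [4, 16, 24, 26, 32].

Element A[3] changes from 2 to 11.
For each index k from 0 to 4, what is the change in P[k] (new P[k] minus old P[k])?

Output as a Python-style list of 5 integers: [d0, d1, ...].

Element change: A[3] 2 -> 11, delta = 9
For k < 3: P[k] unchanged, delta_P[k] = 0
For k >= 3: P[k] shifts by exactly 9
Delta array: [0, 0, 0, 9, 9]

Answer: [0, 0, 0, 9, 9]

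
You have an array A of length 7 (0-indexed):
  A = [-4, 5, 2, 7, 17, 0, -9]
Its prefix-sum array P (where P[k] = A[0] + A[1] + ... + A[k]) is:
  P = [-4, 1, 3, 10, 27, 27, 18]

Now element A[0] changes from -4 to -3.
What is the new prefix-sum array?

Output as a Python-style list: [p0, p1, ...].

Change: A[0] -4 -> -3, delta = 1
P[k] for k < 0: unchanged (A[0] not included)
P[k] for k >= 0: shift by delta = 1
  P[0] = -4 + 1 = -3
  P[1] = 1 + 1 = 2
  P[2] = 3 + 1 = 4
  P[3] = 10 + 1 = 11
  P[4] = 27 + 1 = 28
  P[5] = 27 + 1 = 28
  P[6] = 18 + 1 = 19

Answer: [-3, 2, 4, 11, 28, 28, 19]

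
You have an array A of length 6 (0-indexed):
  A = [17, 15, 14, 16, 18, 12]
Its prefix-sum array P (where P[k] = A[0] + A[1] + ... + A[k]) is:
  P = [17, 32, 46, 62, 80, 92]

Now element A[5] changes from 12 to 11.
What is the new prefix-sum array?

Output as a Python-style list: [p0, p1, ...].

Change: A[5] 12 -> 11, delta = -1
P[k] for k < 5: unchanged (A[5] not included)
P[k] for k >= 5: shift by delta = -1
  P[0] = 17 + 0 = 17
  P[1] = 32 + 0 = 32
  P[2] = 46 + 0 = 46
  P[3] = 62 + 0 = 62
  P[4] = 80 + 0 = 80
  P[5] = 92 + -1 = 91

Answer: [17, 32, 46, 62, 80, 91]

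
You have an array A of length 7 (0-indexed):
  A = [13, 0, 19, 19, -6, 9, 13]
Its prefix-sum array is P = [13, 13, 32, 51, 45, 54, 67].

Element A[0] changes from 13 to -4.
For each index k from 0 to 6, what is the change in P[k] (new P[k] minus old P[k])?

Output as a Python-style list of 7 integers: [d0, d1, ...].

Answer: [-17, -17, -17, -17, -17, -17, -17]

Derivation:
Element change: A[0] 13 -> -4, delta = -17
For k < 0: P[k] unchanged, delta_P[k] = 0
For k >= 0: P[k] shifts by exactly -17
Delta array: [-17, -17, -17, -17, -17, -17, -17]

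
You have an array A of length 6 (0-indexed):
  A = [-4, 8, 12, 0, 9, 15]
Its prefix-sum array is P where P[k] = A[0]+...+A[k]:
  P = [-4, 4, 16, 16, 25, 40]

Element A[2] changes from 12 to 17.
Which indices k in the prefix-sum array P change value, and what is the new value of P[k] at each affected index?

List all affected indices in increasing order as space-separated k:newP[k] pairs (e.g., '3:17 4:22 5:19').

Answer: 2:21 3:21 4:30 5:45

Derivation:
P[k] = A[0] + ... + A[k]
P[k] includes A[2] iff k >= 2
Affected indices: 2, 3, ..., 5; delta = 5
  P[2]: 16 + 5 = 21
  P[3]: 16 + 5 = 21
  P[4]: 25 + 5 = 30
  P[5]: 40 + 5 = 45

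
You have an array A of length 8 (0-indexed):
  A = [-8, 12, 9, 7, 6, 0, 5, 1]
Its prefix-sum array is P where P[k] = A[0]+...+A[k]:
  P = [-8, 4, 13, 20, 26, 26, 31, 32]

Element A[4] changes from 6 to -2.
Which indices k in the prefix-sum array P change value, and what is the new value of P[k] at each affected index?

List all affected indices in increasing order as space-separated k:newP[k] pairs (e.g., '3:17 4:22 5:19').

P[k] = A[0] + ... + A[k]
P[k] includes A[4] iff k >= 4
Affected indices: 4, 5, ..., 7; delta = -8
  P[4]: 26 + -8 = 18
  P[5]: 26 + -8 = 18
  P[6]: 31 + -8 = 23
  P[7]: 32 + -8 = 24

Answer: 4:18 5:18 6:23 7:24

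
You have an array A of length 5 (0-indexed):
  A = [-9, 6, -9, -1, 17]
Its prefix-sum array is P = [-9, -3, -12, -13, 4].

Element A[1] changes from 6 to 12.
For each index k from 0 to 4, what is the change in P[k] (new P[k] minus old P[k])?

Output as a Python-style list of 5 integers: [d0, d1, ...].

Element change: A[1] 6 -> 12, delta = 6
For k < 1: P[k] unchanged, delta_P[k] = 0
For k >= 1: P[k] shifts by exactly 6
Delta array: [0, 6, 6, 6, 6]

Answer: [0, 6, 6, 6, 6]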